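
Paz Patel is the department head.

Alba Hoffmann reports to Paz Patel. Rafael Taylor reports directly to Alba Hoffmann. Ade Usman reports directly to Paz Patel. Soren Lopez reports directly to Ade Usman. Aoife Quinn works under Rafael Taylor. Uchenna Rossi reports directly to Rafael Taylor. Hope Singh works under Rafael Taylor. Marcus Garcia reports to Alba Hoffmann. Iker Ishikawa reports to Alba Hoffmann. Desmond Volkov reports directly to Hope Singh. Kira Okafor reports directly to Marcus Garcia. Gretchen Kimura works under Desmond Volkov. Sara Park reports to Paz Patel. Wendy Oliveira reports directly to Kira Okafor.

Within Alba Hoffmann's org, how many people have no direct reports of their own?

The people in Alba Hoffmann's organization with no one reporting to them are Iker Ishikawa, Wendy Oliveira, Gretchen Kimura, Uchenna Rossi, Aoife Quinn. That is 5.

5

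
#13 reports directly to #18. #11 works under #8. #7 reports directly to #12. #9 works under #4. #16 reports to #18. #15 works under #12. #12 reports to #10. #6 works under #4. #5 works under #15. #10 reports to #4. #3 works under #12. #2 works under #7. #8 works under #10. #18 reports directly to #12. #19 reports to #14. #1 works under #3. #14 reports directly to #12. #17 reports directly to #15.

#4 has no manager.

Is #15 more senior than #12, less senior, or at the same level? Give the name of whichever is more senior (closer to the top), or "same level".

#15 is 3 levels below #4; #12 is 2. #12 is higher.

#12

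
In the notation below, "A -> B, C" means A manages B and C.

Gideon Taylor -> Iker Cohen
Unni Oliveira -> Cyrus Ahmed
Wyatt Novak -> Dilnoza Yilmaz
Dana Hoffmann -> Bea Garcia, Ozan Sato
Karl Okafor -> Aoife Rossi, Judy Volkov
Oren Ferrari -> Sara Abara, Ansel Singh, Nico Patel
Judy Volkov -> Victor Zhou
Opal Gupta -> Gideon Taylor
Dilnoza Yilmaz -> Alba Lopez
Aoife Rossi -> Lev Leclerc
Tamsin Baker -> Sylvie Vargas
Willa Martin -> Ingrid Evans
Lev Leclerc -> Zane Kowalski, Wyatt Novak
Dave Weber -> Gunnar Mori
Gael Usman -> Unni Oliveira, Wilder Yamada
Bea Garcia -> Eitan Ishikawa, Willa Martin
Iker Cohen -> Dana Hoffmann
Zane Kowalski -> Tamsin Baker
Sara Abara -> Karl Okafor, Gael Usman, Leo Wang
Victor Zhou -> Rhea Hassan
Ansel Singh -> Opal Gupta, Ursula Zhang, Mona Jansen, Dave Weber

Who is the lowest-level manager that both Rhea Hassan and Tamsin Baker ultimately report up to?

Rhea Hassan's chain of managers is Victor Zhou, Judy Volkov, Karl Okafor, Sara Abara, Oren Ferrari. Tamsin Baker's chain of managers is Zane Kowalski, Lev Leclerc, Aoife Rossi, Karl Okafor, Sara Abara, Oren Ferrari. The first manager that appears in both chains is Karl Okafor.

Karl Okafor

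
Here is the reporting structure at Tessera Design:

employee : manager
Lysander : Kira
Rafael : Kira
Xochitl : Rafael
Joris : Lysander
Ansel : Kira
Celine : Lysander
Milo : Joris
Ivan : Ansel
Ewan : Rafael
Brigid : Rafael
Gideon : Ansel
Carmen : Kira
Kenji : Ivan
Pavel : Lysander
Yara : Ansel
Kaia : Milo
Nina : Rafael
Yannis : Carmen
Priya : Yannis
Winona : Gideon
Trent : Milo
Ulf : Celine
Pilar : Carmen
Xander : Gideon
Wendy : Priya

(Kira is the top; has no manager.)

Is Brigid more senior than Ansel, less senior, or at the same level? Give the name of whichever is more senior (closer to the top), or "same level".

Ansel

Brigid is 2 levels below Kira; Ansel is 1. Ansel is higher.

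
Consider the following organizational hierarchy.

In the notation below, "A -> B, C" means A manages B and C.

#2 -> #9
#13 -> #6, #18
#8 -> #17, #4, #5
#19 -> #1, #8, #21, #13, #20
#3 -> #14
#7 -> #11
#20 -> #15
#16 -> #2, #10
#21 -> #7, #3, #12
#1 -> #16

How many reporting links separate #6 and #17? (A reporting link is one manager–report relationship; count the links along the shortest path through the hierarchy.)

4

#6 is 2 levels below #19, and #17 is 2 levels below #19 (their lowest common manager). The shortest path runs up from #6 to #19 and back down to #17: 2 + 2 = 4 links.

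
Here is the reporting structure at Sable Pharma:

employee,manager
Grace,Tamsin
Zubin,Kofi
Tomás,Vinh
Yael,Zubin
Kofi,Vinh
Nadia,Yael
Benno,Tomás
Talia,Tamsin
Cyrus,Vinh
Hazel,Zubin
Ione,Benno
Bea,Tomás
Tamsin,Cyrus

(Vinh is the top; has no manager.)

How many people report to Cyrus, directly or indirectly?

3

Cyrus directly manages Tamsin. Under Tamsin: Grace, Talia (2). That's 3 in total.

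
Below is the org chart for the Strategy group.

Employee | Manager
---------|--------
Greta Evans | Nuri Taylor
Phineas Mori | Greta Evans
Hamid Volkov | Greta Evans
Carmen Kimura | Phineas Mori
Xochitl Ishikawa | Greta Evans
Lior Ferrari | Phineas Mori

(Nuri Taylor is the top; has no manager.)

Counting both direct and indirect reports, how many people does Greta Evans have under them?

5

Greta Evans directly manages Phineas Mori, Hamid Volkov, Xochitl Ishikawa. Under Phineas Mori: Lior Ferrari, Carmen Kimura (2). Hamid Volkov has no reports. Xochitl Ishikawa has no reports. So Greta Evans's organization is 3 direct reports plus everyone under them: 3 + 1 + 1 = 5.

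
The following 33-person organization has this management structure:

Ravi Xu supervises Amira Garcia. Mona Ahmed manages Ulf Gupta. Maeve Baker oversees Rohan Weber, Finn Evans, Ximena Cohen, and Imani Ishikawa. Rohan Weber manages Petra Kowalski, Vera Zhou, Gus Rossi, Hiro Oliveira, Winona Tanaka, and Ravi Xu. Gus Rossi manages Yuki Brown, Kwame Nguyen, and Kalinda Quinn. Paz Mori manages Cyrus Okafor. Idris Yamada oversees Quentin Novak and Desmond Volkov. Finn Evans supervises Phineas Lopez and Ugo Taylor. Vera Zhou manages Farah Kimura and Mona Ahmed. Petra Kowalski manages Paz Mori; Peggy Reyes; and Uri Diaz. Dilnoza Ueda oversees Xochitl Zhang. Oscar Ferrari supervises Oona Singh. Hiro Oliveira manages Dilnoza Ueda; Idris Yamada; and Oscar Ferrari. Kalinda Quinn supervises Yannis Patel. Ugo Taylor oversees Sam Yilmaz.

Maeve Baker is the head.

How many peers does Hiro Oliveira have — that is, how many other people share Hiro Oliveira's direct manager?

5

Hiro Oliveira reports to Rohan Weber. Rohan Weber's other direct reports are Petra Kowalski, Vera Zhou, Gus Rossi, Winona Tanaka, Ravi Xu — 5 peers.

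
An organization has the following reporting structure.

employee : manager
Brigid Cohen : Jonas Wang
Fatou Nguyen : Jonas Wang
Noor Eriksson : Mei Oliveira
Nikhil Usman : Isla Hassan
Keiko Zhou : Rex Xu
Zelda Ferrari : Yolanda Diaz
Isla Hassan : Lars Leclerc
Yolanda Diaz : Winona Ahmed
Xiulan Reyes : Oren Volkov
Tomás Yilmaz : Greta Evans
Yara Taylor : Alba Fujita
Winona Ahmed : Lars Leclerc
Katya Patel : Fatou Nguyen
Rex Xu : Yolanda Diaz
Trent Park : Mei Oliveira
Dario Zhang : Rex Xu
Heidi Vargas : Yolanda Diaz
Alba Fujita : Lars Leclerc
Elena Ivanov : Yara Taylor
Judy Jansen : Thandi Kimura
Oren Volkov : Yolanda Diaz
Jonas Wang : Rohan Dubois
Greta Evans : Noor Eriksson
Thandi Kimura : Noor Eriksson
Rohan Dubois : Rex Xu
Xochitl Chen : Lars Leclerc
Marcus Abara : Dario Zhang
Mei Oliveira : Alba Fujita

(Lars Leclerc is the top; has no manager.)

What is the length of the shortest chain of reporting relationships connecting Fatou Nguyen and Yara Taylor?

Fatou Nguyen is 6 levels below Lars Leclerc, and Yara Taylor is 2 levels below Lars Leclerc (their lowest common manager). The shortest path runs up from Fatou Nguyen to Lars Leclerc and back down to Yara Taylor: 6 + 2 = 8 links.

8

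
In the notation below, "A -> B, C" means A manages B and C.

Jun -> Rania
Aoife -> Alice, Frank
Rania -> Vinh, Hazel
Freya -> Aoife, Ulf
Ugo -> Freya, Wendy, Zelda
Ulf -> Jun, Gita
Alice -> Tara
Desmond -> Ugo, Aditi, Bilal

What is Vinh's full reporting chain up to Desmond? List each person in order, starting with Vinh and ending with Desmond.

Vinh reports to Rania. Rania reports to Jun. Jun reports to Ulf. Ulf reports to Freya. Freya reports to Ugo. Ugo reports to Desmond. Desmond is at the top.

Vinh -> Rania -> Jun -> Ulf -> Freya -> Ugo -> Desmond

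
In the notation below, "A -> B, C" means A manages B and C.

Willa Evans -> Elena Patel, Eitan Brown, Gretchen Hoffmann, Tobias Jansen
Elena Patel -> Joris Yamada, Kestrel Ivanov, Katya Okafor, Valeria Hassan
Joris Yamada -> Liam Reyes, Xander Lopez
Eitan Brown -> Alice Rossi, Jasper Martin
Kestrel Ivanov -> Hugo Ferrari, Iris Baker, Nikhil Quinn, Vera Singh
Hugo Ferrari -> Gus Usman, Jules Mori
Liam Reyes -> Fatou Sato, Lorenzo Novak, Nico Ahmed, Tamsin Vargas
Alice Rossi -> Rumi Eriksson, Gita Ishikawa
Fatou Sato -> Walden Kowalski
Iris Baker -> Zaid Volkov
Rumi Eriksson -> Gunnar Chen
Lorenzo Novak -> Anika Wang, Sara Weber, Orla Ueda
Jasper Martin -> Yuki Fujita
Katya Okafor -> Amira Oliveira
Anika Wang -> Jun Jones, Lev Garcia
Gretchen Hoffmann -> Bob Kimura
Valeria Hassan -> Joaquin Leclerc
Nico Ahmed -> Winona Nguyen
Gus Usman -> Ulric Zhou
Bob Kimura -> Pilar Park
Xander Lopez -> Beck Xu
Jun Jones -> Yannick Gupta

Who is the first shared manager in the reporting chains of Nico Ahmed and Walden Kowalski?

Liam Reyes

Nico Ahmed's chain of managers is Liam Reyes, Joris Yamada, Elena Patel, Willa Evans. Walden Kowalski's chain of managers is Fatou Sato, Liam Reyes, Joris Yamada, Elena Patel, Willa Evans. The first manager that appears in both chains is Liam Reyes.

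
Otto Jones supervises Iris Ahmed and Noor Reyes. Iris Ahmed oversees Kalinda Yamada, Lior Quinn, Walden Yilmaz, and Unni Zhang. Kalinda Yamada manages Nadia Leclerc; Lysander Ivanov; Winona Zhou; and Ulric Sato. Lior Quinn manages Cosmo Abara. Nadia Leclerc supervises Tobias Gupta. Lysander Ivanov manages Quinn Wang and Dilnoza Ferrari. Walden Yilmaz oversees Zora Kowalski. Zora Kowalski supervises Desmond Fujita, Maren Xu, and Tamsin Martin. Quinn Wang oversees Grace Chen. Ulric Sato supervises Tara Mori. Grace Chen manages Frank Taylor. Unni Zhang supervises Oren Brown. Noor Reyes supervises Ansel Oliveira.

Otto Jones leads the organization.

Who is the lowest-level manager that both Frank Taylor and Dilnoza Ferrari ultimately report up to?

Lysander Ivanov

Frank Taylor's chain of managers is Grace Chen, Quinn Wang, Lysander Ivanov, Kalinda Yamada, Iris Ahmed, Otto Jones. Dilnoza Ferrari's chain of managers is Lysander Ivanov, Kalinda Yamada, Iris Ahmed, Otto Jones. The first manager that appears in both chains is Lysander Ivanov.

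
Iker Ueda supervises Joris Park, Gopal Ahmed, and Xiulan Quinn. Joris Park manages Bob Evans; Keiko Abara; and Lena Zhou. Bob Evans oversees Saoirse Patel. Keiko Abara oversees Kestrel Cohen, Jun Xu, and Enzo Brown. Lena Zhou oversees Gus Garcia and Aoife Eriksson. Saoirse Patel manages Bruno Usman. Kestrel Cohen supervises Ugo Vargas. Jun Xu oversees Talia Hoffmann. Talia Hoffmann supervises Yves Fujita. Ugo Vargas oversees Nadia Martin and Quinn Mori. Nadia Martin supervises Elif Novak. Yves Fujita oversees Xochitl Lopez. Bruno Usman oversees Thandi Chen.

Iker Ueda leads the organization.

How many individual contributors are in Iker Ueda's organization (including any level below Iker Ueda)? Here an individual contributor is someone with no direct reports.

The people in Iker Ueda's organization with no one reporting to them are Xiulan Quinn, Gopal Ahmed, Aoife Eriksson, Gus Garcia, Enzo Brown, Xochitl Lopez, Quinn Mori, Elif Novak, Thandi Chen. That is 9.

9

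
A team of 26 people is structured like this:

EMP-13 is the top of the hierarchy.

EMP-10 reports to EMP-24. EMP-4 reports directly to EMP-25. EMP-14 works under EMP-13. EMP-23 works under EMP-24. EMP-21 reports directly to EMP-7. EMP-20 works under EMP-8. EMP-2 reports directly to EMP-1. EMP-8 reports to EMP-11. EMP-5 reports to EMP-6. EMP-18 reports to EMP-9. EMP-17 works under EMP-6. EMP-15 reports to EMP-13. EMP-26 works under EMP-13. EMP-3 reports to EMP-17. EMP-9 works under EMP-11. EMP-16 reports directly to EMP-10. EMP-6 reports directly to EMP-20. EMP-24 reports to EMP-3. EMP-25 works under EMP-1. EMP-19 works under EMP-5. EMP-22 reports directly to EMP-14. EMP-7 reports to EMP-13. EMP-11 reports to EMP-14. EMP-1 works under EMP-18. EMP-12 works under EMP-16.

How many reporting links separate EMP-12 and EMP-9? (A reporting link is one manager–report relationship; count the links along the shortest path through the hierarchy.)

EMP-12 is 9 levels below EMP-11, and EMP-9 is 1 level below EMP-11 (their lowest common manager). The shortest path runs up from EMP-12 to EMP-11 and back down to EMP-9: 9 + 1 = 10 links.

10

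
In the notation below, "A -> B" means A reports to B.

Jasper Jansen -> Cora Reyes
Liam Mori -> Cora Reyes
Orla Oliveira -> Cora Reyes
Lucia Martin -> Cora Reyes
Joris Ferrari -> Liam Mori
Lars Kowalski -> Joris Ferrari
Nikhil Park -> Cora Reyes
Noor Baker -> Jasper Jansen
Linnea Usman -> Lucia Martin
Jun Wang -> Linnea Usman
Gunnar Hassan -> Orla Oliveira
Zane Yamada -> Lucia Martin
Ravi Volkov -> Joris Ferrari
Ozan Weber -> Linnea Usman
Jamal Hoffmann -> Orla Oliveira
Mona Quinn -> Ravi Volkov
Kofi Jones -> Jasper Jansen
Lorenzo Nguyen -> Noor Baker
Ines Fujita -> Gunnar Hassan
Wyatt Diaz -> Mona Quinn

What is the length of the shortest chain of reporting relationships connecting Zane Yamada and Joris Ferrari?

Zane Yamada is 2 levels below Cora Reyes, and Joris Ferrari is 2 levels below Cora Reyes (their lowest common manager). The shortest path runs up from Zane Yamada to Cora Reyes and back down to Joris Ferrari: 2 + 2 = 4 links.

4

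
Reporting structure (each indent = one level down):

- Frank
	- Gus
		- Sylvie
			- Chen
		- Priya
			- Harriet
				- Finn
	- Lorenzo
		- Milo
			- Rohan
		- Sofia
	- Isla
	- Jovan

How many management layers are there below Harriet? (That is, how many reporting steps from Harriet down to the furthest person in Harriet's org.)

The longest chain under Harriet runs Harriet → Finn, which is 1 level below Harriet.

1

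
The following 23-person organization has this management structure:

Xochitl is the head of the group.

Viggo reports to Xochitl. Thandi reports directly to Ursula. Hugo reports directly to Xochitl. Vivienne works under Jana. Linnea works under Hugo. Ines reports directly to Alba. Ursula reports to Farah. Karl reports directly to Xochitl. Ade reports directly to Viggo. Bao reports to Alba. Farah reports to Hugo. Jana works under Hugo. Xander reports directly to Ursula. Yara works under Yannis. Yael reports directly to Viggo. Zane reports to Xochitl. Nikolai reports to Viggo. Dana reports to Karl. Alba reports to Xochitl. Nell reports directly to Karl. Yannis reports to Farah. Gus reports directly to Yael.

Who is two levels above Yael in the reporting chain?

Xochitl

Yael reports to Viggo, and Viggo reports to Xochitl. So Yael's skip-level manager is Xochitl.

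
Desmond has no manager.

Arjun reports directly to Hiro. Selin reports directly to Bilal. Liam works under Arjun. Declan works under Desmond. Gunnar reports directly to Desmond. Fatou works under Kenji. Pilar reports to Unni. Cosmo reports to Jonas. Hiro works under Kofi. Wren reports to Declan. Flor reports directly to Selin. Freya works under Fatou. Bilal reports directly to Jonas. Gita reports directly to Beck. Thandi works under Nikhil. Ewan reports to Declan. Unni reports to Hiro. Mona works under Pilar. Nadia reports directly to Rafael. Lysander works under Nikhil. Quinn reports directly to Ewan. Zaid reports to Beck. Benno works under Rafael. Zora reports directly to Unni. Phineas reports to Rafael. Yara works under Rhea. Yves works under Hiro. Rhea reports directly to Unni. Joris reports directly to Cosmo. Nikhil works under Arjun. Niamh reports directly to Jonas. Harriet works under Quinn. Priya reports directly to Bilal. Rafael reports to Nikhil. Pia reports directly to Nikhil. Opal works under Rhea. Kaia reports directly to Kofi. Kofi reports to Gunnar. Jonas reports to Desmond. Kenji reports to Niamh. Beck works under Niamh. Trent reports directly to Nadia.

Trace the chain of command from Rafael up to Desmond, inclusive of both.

Rafael reports to Nikhil. Nikhil reports to Arjun. Arjun reports to Hiro. Hiro reports to Kofi. Kofi reports to Gunnar. Gunnar reports to Desmond. Desmond is at the top.

Rafael -> Nikhil -> Arjun -> Hiro -> Kofi -> Gunnar -> Desmond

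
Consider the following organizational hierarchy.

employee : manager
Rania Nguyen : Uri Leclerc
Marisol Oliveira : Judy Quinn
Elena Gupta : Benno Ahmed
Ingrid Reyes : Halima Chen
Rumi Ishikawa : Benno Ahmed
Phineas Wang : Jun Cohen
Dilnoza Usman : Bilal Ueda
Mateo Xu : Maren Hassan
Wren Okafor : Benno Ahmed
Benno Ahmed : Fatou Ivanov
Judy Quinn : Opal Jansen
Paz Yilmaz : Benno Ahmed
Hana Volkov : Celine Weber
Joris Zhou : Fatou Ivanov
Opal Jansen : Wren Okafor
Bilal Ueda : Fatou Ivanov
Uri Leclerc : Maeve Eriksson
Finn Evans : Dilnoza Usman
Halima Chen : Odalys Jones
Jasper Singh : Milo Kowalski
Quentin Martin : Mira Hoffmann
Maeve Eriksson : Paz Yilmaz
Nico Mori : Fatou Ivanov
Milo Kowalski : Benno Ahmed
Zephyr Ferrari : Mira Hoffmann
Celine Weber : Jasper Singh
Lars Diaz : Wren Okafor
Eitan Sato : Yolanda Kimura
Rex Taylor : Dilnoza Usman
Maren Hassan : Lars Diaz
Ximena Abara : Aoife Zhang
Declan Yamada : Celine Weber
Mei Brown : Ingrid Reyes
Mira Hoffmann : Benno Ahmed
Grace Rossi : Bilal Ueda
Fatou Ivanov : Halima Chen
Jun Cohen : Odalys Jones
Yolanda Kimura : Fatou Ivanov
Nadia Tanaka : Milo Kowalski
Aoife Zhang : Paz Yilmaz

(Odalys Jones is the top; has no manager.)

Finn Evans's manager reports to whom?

Finn Evans reports to Dilnoza Usman, and Dilnoza Usman reports to Bilal Ueda. So Finn Evans's skip-level manager is Bilal Ueda.

Bilal Ueda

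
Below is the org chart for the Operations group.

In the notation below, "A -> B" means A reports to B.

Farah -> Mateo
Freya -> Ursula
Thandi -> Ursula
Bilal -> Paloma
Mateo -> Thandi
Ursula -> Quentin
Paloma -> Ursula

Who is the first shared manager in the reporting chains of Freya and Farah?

Ursula

Freya's chain of managers is Ursula, Quentin. Farah's chain of managers is Mateo, Thandi, Ursula, Quentin. The first manager that appears in both chains is Ursula.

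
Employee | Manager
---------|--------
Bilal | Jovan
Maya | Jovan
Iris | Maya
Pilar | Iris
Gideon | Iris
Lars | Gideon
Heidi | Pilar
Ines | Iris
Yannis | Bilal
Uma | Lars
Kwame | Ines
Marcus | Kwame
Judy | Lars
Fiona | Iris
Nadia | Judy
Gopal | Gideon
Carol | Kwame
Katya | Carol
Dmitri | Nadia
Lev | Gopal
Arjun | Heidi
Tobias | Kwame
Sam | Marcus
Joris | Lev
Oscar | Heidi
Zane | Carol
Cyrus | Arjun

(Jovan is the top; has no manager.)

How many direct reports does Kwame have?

3

Kwame directly manages Marcus, Carol, Tobias. That is 3 direct reports.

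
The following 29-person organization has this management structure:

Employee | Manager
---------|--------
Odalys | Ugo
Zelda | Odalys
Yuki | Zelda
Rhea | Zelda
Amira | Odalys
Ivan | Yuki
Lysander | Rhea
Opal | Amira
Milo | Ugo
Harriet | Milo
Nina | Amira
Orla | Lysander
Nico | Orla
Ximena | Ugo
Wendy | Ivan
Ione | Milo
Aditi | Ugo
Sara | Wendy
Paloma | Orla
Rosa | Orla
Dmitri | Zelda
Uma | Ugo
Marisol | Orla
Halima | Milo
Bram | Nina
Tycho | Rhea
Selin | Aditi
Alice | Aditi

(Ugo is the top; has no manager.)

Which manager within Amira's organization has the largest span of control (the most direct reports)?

Direct-report counts within Amira's organization: Amira has 2; Nina has 1. The largest is 2, held by Amira.

Amira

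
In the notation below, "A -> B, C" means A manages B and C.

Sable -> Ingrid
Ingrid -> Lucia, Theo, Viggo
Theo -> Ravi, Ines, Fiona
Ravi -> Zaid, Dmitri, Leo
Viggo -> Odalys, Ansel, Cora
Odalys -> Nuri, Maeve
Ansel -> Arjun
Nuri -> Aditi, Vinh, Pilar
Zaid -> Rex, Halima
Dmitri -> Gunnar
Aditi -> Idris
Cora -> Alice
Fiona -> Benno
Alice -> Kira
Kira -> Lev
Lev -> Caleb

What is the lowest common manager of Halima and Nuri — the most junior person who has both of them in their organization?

Ingrid

Halima's chain of managers is Zaid, Ravi, Theo, Ingrid, Sable. Nuri's chain of managers is Odalys, Viggo, Ingrid, Sable. The first manager that appears in both chains is Ingrid.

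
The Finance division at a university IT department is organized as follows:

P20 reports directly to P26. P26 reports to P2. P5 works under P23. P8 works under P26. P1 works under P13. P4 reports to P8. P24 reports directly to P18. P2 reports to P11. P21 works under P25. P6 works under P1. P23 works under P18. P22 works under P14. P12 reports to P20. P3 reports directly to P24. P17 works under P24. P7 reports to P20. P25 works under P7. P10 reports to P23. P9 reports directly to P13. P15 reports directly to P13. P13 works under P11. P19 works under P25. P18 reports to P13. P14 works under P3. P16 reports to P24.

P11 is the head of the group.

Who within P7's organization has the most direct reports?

Direct-report counts within P7's organization: P7 has 1; P25 has 2. The largest is 2, held by P25.

P25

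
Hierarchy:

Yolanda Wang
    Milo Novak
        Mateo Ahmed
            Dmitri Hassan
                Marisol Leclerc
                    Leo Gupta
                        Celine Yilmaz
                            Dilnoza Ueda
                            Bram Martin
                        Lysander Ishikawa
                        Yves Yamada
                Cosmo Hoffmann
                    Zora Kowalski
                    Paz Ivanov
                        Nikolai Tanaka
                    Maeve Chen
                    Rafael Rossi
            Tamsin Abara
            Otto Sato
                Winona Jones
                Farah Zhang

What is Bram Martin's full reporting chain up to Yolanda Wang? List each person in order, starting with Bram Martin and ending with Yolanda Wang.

Bram Martin reports to Celine Yilmaz. Celine Yilmaz reports to Leo Gupta. Leo Gupta reports to Marisol Leclerc. Marisol Leclerc reports to Dmitri Hassan. Dmitri Hassan reports to Mateo Ahmed. Mateo Ahmed reports to Milo Novak. Milo Novak reports to Yolanda Wang. Yolanda Wang is at the top.

Bram Martin -> Celine Yilmaz -> Leo Gupta -> Marisol Leclerc -> Dmitri Hassan -> Mateo Ahmed -> Milo Novak -> Yolanda Wang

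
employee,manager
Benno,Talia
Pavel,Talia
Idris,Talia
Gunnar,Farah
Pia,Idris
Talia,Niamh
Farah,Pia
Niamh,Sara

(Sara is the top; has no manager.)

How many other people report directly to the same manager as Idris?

Idris reports to Talia. Talia's other direct reports are Pavel, Benno — 2 peers.

2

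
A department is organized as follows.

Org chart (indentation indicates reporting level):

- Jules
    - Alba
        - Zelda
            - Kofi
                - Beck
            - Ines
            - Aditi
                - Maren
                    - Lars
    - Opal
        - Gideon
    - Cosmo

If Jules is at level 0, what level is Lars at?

5

Chain from Lars up to Jules: Lars → Maren → Aditi → Zelda → Alba → Jules. That is 5 steps up, so Lars is 5 levels below Jules.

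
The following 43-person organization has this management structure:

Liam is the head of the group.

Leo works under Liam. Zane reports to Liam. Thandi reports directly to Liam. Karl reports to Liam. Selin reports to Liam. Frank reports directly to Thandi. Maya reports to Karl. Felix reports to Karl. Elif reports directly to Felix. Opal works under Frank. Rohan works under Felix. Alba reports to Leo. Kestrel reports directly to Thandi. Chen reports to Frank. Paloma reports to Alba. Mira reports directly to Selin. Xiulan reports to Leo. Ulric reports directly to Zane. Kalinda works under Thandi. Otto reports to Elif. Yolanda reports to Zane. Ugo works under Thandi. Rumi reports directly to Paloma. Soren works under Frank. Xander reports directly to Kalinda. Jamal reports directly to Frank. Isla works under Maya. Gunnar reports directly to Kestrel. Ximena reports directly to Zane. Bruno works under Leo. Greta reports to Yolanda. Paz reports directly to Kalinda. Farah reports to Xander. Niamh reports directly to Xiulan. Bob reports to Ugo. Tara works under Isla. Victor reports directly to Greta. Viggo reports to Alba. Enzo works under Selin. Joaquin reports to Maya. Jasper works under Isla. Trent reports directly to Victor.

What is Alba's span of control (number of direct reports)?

Alba directly manages Paloma, Viggo. That is 2 direct reports.

2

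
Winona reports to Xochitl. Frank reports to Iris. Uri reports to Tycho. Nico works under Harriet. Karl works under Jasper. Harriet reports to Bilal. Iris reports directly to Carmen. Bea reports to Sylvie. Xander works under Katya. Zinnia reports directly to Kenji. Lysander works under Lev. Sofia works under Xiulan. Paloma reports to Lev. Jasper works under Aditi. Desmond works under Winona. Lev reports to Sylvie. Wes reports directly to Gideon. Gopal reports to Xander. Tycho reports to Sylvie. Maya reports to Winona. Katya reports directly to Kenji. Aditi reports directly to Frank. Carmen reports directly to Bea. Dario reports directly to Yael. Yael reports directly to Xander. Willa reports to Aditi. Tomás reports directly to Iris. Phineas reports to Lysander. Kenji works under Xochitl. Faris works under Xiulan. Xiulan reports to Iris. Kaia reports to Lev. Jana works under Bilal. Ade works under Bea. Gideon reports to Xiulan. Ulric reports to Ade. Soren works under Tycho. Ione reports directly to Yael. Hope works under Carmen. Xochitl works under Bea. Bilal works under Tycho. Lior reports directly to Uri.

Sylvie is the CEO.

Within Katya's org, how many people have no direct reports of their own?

The people in Katya's organization with no one reporting to them are Dario, Ione, Gopal. That is 3.

3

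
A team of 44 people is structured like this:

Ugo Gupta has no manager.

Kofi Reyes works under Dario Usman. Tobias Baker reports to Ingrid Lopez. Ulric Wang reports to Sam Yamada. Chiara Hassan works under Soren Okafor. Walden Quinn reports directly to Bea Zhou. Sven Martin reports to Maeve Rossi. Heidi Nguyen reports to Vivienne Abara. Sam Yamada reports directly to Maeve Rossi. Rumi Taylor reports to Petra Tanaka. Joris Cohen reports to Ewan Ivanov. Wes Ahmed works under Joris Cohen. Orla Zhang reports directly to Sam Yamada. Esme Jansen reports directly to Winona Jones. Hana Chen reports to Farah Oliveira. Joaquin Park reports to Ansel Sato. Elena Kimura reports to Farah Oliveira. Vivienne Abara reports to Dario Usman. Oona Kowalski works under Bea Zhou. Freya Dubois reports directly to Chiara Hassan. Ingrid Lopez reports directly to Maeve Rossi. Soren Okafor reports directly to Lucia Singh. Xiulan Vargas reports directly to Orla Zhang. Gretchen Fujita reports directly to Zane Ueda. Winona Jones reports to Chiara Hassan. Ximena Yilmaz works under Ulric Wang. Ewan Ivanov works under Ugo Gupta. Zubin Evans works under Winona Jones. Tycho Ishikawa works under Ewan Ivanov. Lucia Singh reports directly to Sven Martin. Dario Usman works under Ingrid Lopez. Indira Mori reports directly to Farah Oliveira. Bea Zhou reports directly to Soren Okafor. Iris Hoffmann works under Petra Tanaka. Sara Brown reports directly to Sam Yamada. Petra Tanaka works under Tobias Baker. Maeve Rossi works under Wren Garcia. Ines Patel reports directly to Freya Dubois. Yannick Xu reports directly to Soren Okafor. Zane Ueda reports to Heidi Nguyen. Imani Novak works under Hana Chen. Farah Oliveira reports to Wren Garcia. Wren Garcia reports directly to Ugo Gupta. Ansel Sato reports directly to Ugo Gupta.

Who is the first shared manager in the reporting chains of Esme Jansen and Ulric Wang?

Esme Jansen's chain of managers is Winona Jones, Chiara Hassan, Soren Okafor, Lucia Singh, Sven Martin, Maeve Rossi, Wren Garcia, Ugo Gupta. Ulric Wang's chain of managers is Sam Yamada, Maeve Rossi, Wren Garcia, Ugo Gupta. The first manager that appears in both chains is Maeve Rossi.

Maeve Rossi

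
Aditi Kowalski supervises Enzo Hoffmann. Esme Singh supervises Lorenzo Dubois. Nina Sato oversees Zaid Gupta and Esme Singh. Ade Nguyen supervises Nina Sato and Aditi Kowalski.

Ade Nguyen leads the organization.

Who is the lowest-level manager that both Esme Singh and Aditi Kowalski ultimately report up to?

Ade Nguyen

Esme Singh's chain of managers is Nina Sato, Ade Nguyen. Aditi Kowalski's chain of managers is Ade Nguyen. The first manager that appears in both chains is Ade Nguyen.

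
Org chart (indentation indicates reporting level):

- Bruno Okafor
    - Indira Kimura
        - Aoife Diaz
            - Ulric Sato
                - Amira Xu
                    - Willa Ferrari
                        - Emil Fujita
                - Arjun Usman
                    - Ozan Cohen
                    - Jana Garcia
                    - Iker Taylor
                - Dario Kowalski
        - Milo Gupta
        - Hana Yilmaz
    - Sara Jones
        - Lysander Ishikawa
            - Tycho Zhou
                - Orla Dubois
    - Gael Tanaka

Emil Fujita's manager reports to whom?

Emil Fujita reports to Willa Ferrari, and Willa Ferrari reports to Amira Xu. So Emil Fujita's skip-level manager is Amira Xu.

Amira Xu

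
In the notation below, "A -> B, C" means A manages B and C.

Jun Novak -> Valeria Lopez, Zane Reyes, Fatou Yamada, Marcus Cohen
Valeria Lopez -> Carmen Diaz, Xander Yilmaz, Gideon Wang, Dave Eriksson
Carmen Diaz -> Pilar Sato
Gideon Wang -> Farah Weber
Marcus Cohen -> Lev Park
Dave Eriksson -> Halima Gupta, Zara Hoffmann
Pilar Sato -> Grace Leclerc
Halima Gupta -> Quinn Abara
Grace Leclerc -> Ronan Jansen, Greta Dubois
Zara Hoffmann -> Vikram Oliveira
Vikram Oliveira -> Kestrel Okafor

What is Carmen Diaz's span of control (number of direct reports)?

1

Carmen Diaz directly manages Pilar Sato. That is 1 direct report.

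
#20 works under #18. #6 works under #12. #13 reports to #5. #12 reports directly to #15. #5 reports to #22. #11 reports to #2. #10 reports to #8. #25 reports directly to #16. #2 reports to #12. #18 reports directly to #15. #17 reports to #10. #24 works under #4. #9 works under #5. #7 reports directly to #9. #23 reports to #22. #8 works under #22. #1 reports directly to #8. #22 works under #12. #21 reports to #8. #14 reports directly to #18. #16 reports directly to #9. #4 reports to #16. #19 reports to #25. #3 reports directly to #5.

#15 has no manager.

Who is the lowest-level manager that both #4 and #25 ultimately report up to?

#4's chain of managers is #16, #9, #5, #22, #12, #15. #25's chain of managers is #16, #9, #5, #22, #12, #15. The first manager that appears in both chains is #16.

#16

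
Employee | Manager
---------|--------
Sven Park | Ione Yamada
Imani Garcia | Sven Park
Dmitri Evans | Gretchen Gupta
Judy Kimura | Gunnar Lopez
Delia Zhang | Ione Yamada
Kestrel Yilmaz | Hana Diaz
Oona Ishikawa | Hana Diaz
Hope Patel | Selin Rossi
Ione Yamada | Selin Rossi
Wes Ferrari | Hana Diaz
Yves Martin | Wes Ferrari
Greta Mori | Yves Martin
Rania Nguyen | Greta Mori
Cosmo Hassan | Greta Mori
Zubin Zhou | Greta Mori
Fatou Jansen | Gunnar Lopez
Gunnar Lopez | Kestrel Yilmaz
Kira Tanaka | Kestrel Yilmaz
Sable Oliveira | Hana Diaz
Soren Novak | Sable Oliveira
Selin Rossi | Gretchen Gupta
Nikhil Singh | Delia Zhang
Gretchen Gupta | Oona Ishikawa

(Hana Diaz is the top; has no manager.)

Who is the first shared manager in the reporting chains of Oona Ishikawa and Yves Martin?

Hana Diaz

Oona Ishikawa's chain of managers is Hana Diaz. Yves Martin's chain of managers is Wes Ferrari, Hana Diaz. The first manager that appears in both chains is Hana Diaz.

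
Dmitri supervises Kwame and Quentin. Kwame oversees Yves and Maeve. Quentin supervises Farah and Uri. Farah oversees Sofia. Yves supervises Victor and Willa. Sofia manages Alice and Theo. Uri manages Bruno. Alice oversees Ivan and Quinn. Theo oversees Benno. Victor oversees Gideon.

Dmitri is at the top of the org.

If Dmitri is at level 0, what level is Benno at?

5

Chain from Benno up to Dmitri: Benno → Theo → Sofia → Farah → Quentin → Dmitri. That is 5 steps up, so Benno is 5 levels below Dmitri.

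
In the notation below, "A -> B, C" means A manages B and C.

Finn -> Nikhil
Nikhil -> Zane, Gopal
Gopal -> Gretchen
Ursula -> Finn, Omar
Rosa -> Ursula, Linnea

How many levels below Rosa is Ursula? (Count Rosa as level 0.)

Chain from Ursula up to Rosa: Ursula → Rosa. That is 1 step up, so Ursula is 1 level below Rosa.

1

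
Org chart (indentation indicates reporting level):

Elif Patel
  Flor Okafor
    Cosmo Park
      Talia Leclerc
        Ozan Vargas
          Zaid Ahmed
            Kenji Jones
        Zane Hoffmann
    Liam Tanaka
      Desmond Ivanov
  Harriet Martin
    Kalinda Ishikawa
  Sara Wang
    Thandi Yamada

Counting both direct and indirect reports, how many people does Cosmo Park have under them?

Cosmo Park directly manages Talia Leclerc. Under Talia Leclerc: Zane Hoffmann, Ozan Vargas, Zaid Ahmed, Kenji Jones (4). That's 5 in total.

5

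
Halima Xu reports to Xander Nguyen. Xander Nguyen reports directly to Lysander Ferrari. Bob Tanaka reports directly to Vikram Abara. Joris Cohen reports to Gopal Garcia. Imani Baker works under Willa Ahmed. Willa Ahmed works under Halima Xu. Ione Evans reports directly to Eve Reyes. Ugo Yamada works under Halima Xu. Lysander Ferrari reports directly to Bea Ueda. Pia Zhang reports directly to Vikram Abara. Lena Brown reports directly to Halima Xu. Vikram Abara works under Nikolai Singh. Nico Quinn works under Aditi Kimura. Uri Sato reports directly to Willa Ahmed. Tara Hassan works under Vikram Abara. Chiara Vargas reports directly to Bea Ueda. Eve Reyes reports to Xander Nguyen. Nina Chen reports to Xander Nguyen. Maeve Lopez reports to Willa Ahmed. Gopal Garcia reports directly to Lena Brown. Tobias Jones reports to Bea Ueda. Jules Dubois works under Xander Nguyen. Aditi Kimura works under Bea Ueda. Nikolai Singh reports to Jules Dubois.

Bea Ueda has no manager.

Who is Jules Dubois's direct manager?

Xander Nguyen

Jules Dubois reports directly to Xander Nguyen.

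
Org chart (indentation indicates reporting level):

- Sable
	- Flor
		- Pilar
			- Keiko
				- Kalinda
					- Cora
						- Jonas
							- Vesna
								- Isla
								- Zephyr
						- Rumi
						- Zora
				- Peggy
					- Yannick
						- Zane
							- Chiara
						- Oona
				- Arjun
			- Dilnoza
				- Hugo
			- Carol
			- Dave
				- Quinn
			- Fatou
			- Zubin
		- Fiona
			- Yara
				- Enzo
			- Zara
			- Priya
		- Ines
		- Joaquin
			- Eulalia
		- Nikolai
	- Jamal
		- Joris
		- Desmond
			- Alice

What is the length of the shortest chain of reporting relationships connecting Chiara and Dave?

Chiara is 5 levels below Pilar, and Dave is 1 level below Pilar (their lowest common manager). The shortest path runs up from Chiara to Pilar and back down to Dave: 5 + 1 = 6 links.

6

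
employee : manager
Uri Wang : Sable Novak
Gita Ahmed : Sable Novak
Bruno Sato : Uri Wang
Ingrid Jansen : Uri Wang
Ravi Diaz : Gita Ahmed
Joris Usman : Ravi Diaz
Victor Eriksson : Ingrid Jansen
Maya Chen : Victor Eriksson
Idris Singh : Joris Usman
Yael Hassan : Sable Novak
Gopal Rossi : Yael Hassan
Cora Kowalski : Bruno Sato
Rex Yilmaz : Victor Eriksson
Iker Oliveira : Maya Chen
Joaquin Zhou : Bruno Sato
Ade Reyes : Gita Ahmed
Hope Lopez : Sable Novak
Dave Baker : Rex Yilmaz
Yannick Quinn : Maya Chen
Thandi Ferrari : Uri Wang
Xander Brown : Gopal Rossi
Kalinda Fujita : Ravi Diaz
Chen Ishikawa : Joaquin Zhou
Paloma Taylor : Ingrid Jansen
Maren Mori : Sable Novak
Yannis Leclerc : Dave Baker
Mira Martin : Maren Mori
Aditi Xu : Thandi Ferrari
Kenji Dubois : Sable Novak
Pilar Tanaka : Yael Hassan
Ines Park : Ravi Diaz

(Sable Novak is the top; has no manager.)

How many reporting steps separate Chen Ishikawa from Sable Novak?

4

Chain from Chen Ishikawa up to Sable Novak: Chen Ishikawa → Joaquin Zhou → Bruno Sato → Uri Wang → Sable Novak. That is 4 steps up, so Chen Ishikawa is 4 levels below Sable Novak.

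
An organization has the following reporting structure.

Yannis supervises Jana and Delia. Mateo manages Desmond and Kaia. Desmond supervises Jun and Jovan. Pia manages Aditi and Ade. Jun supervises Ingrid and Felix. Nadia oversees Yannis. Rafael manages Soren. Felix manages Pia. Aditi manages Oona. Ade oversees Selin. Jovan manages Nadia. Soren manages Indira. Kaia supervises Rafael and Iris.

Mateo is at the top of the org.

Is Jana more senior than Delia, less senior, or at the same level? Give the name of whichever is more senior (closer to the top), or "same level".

same level

Both Jana and Delia are 5 levels below Mateo.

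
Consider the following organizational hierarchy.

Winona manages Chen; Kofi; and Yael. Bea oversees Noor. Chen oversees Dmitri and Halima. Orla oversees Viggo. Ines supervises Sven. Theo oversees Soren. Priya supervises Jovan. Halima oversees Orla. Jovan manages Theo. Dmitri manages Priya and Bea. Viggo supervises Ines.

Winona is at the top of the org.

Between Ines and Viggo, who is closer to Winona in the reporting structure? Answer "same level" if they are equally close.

Viggo

Ines is 5 levels below Winona; Viggo is 4. Viggo is higher.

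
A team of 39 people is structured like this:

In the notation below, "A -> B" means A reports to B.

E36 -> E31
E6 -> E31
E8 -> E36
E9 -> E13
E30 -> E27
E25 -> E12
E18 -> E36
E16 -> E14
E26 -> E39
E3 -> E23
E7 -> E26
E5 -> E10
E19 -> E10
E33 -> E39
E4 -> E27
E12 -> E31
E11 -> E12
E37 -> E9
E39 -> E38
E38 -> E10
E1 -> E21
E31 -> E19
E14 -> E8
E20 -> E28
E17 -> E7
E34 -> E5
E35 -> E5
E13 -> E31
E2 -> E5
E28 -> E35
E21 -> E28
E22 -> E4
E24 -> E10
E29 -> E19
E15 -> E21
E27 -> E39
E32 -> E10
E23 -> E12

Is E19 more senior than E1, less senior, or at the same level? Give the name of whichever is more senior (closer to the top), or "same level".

E19

E19 is 1 level below E10; E1 is 5. E19 is higher.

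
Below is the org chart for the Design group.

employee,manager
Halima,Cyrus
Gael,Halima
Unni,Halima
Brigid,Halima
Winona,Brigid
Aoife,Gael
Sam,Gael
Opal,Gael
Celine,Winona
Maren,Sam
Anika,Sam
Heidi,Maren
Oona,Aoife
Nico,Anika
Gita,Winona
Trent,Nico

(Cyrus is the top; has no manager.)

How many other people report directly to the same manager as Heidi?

Heidi reports to Maren, and Maren has no other direct reports. Heidi has 0 peers.

0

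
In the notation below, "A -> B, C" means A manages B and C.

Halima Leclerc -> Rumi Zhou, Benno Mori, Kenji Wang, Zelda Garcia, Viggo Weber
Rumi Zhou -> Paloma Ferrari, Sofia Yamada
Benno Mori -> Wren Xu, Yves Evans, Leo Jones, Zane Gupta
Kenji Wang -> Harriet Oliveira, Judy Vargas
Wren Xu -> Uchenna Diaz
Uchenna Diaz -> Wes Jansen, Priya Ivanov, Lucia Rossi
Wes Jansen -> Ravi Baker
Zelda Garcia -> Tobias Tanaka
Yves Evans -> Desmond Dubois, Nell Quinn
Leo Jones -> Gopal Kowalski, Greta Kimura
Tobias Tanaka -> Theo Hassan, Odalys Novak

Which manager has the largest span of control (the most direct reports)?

Halima Leclerc

Direct-report counts: Halima Leclerc has 5; Zelda Garcia has 1; Tobias Tanaka has 2; Kenji Wang has 2; Benno Mori has 4; Leo Jones has 2; Yves Evans has 2; Wren Xu has 1; Uchenna Diaz has 3; Wes Jansen has 1; Rumi Zhou has 2. The largest is 5, held by Halima Leclerc.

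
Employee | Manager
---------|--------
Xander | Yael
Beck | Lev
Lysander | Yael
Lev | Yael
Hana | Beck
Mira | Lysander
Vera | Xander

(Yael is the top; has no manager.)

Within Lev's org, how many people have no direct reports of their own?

1

The only person in Lev's organization with no one reporting to them is Hana. That is 1.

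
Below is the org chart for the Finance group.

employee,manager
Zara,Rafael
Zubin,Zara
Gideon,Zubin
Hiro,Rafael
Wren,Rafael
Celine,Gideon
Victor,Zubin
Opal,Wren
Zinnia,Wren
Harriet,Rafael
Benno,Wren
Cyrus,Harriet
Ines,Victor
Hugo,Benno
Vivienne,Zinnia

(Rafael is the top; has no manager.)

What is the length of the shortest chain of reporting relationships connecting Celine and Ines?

4

Celine is 2 levels below Zubin, and Ines is 2 levels below Zubin (their lowest common manager). The shortest path runs up from Celine to Zubin and back down to Ines: 2 + 2 = 4 links.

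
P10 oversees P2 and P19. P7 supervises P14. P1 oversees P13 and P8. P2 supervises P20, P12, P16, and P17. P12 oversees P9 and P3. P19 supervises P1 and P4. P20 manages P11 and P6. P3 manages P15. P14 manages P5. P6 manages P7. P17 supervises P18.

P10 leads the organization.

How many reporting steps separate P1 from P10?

Chain from P1 up to P10: P1 → P19 → P10. That is 2 steps up, so P1 is 2 levels below P10.

2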